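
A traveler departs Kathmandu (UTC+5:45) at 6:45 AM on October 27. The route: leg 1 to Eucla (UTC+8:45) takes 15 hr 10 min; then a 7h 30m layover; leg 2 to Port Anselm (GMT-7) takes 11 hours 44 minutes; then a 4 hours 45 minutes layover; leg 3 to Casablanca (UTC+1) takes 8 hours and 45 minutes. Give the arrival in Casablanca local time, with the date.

1:54 AM on Oct 29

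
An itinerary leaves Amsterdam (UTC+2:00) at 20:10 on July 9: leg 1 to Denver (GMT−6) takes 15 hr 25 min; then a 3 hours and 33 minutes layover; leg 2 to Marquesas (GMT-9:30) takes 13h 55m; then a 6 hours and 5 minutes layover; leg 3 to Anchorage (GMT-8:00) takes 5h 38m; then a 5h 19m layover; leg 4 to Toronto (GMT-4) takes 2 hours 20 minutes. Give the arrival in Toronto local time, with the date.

18:25 on July 11

Convert departure to UTC: 20:10 − 2:00 = 18:10 UTC on Jul 9.
Add 15 hours 25 minutes leg 1 → 09:35 UTC (Jul 10).
Add 3 hours 33 minutes layover in Denver → 13:08 UTC.
Add 13 hours 55 minutes leg 2 → 03:03 UTC (Jul 11).
Add 6 hours and 5 minutes layover in Marquesas → 09:08 UTC.
Add 5 hours and 38 minutes leg 3 → 14:46 UTC.
Add 5 hours 19 minutes layover in Anchorage → 20:05 UTC.
Add 2 hours 20 minutes leg 4 → 22:25 UTC.
Toronto is UTC−4:00, so local arrival = 22:25 − 4:00 = 18:25 on Jul 11.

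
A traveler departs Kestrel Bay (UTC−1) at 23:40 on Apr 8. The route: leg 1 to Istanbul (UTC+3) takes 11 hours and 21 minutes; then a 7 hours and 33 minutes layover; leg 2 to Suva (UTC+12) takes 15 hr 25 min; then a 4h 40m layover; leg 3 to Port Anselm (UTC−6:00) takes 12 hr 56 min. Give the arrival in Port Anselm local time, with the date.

22:35 on April 10

Convert departure to UTC: 23:40 + 1:00 = 00:40 UTC on Apr 9.
Add 11 hours and 21 minutes leg 1 → 12:01 UTC.
Add 7 hours 33 minutes layover in Istanbul → 19:34 UTC.
Add 15 hours and 25 minutes leg 2 → 10:59 UTC (Apr 10).
Add 4 hours 40 minutes layover in Suva → 15:39 UTC.
Add 12 hours 56 minutes leg 3 → 04:35 UTC (Apr 11).
Port Anselm is UTC−6:00, so local arrival = 04:35 − 6:00 = 22:35 on Apr 10.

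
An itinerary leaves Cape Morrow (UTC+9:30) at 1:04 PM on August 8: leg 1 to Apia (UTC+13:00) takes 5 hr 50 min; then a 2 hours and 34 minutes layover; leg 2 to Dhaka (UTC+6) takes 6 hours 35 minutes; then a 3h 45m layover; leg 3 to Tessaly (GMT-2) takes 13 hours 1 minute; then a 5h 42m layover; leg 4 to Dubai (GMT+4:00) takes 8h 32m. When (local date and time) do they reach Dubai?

5:33 AM on Aug 10

Convert departure to UTC: 1:04 PM − 9:30 = 3:34 AM UTC on Aug 8.
Add 5 hours and 50 minutes leg 1 → 9:24 AM UTC.
Add 2 hours and 34 minutes layover in Apia → 11:58 AM UTC.
Add 6 hours 35 minutes leg 2 → 6:33 PM UTC.
Add 3 hours 45 minutes layover in Dhaka → 10:18 PM UTC.
Add 13 hours 1 minute leg 3 → 11:19 AM UTC (Aug 9).
Add 5 hours 42 minutes layover in Tessaly → 5:01 PM UTC.
Add 8 hours and 32 minutes leg 4 → 1:33 AM UTC (Aug 10).
Dubai is UTC+4:00, so local arrival = 1:33 AM + 4:00 = 5:33 AM on Aug 10.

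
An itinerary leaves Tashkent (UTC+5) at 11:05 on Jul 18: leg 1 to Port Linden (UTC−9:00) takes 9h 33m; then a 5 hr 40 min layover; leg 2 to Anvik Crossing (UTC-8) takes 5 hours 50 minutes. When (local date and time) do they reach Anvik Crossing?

Convert departure to UTC: 11:05 − 5:00 = 06:05 UTC on Jul 18.
Add 9 hours and 33 minutes leg 1 → 15:38 UTC.
Add 5 hours 40 minutes layover in Port Linden → 21:18 UTC.
Add 5 hours and 50 minutes leg 2 → 03:08 UTC (Jul 19).
Anvik Crossing is UTC−8:00, so local arrival = 03:08 − 8:00 = 19:08 on Jul 18.

19:08 on July 18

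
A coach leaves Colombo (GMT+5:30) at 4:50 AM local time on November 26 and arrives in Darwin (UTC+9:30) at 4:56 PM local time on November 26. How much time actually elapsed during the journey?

8 hours 6 minutes

Departure in UTC: 4:50 AM − 5:30 = 11:20 PM on Nov 25.
Arrival in UTC: 4:56 PM − 9:30 = 7:26 AM on Nov 26.
Elapsed = 7:26 AM − 11:20 PM (+1 day) = 8 hours 6 minutes.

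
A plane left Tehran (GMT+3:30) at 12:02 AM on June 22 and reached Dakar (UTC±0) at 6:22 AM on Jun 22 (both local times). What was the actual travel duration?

Dakar is 3:30 behind Tehran.
Clock-face elapsed time (ignoring zones) is 6 hours 20 minutes.
Actual elapsed = 6 hours 20 minutes + 3:30 = 9 hours 50 minutes.

9 hours 50 minutes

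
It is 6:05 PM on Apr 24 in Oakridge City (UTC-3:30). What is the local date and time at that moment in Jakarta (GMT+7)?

4:35 AM on April 25

In UTC: 6:05 PM + 3:30 = 9:35 PM on Apr 24.
Jakarta is UTC+7:00: 9:35 PM + 7:00 = 4:35 AM on Apr 25.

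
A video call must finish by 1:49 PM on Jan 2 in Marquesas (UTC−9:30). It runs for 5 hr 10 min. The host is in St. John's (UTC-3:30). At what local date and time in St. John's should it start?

Target end time in UTC: 1:49 PM + 9:30 = 11:19 PM on Jan 2.
Subtract 5 hours and 10 minutes → start 6:09 PM UTC on Jan 2.
St. John's is UTC−3:30: 6:09 PM − 3:30 = 2:39 PM on Jan 2.

2:39 PM on January 2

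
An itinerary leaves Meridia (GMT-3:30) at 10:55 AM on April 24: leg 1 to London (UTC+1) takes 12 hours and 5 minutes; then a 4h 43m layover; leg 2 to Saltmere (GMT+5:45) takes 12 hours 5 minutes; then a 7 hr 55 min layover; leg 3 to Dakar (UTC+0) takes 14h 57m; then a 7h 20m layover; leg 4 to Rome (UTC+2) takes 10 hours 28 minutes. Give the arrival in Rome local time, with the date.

Convert departure to UTC: 10:55 AM + 3:30 = 2:25 PM UTC on Apr 24.
Add 12 hours 5 minutes leg 1 → 2:30 AM UTC (Apr 25).
Add 4 hours and 43 minutes layover in London → 7:13 AM UTC.
Add 12 hours and 5 minutes leg 2 → 7:18 PM UTC.
Add 7 hours 55 minutes layover in Saltmere → 3:13 AM UTC (Apr 26).
Add 14 hours 57 minutes leg 3 → 6:10 PM UTC.
Add 7 hours 20 minutes layover in Dakar → 1:30 AM UTC (Apr 27).
Add 10 hours 28 minutes leg 4 → 11:58 AM UTC.
Rome is UTC+2:00, so local arrival = 11:58 AM + 2:00 = 1:58 PM on Apr 27.

1:58 PM on April 27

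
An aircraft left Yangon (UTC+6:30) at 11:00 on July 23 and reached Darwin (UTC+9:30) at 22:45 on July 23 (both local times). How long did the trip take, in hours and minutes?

8 hours 45 minutes

Departure in UTC: 11:00 − 6:30 = 04:30 on Jul 23.
Arrival in UTC: 22:45 − 9:30 = 13:15 on Jul 23.
Elapsed = 13:15 − 04:30 = 8 hours 45 minutes.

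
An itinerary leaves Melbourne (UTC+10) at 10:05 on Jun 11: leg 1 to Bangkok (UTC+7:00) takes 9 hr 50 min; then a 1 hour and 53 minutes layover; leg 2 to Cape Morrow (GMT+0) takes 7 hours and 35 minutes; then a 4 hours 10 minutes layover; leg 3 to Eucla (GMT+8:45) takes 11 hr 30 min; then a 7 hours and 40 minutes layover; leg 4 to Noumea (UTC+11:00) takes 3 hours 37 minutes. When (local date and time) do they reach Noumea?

09:20 on June 13

Convert departure to UTC: 10:05 − 10:00 = 00:05 UTC on Jun 11.
Add 9 hours and 50 minutes leg 1 → 09:55 UTC.
Add 1 hour 53 minutes layover in Bangkok → 11:48 UTC.
Add 7 hours 35 minutes leg 2 → 19:23 UTC.
Add 4 hours and 10 minutes layover in Cape Morrow → 23:33 UTC.
Add 11 hours 30 minutes leg 3 → 11:03 UTC (Jun 12).
Add 7 hours 40 minutes layover in Eucla → 18:43 UTC.
Add 3 hours 37 minutes leg 4 → 22:20 UTC.
Noumea is UTC+11:00, so local arrival = 22:20 + 11:00 = 09:20 on Jun 13.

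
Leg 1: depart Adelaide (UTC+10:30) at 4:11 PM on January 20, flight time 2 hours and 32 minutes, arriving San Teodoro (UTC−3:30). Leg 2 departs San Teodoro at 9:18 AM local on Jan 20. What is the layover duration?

Convert departure to UTC: 4:11 PM − 10:30 = 5:41 AM UTC on Jan 20.
Add 2 hours 32 minutes flight time → 8:13 AM UTC.
San Teodoro is UTC−3:30, so local arrival = 8:13 AM − 3:30 = 4:43 AM on Jan 20.
Layover = 9:18 AM − 4:43 AM = 4 hours 35 minutes.

4 hours 35 minutes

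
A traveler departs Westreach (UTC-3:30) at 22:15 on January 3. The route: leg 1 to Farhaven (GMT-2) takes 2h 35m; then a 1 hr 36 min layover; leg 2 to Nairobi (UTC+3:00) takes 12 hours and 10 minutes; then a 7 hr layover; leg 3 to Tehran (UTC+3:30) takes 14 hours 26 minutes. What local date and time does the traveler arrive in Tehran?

Convert departure to UTC: 22:15 + 3:30 = 01:45 UTC on Jan 4.
Add 2 hours 35 minutes leg 1 → 04:20 UTC.
Add 1 hour and 36 minutes layover in Farhaven → 05:56 UTC.
Add 12 hours 10 minutes leg 2 → 18:06 UTC.
Add 7 hours layover in Nairobi → 01:06 UTC (Jan 5).
Add 14 hours and 26 minutes leg 3 → 15:32 UTC.
Tehran is UTC+3:30, so local arrival = 15:32 + 3:30 = 19:02 on Jan 5.

19:02 on January 5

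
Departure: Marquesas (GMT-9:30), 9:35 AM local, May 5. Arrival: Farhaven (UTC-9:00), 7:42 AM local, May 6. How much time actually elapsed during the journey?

21 hours 37 minutes

Departure in UTC: 9:35 AM + 9:30 = 7:05 PM on May 5.
Arrival in UTC: 7:42 AM + 9:00 = 4:42 PM on May 6.
Elapsed = 4:42 PM − 7:05 PM (+1 day) = 21 hours 37 minutes.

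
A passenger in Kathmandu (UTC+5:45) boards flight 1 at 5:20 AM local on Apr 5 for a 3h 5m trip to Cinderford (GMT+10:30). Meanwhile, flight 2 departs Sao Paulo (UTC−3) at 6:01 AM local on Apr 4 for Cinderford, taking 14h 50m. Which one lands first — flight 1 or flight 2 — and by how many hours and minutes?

the second, by 2 hours 49 minutes

Flight 1 in UTC: 5:20 AM − 5:45 = 11:35 PM on Apr 4.
+3 hours and 5 minutes → arrive 2:40 AM UTC on Apr 5.
Flight 2 in UTC: 6:01 AM + 3:00 = 9:01 AM on Apr 4.
+14 hours and 50 minutes → arrive 11:51 PM UTC on Apr 4.
Flight 2 lands earlier by 2 hours 49 minutes.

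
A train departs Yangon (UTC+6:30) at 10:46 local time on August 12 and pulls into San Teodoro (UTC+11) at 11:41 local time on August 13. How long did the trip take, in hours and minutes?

San Teodoro is 4:30 ahead of Yangon.
Clock-face elapsed time (ignoring zones) is 24 hours 55 minutes.
Actual elapsed = 24 hours 55 minutes − 4:30 = 20 hours 25 minutes.

20 hours 25 minutes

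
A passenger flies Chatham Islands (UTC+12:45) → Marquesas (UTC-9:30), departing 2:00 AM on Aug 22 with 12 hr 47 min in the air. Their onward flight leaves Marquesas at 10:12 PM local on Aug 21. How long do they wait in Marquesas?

5 hours 40 minutes

Convert departure to UTC: 2:00 AM − 12:45 = 1:15 PM UTC on Aug 21.
Add 12 hours 47 minutes flight time → 2:02 AM UTC (Aug 22).
Marquesas is UTC−9:30, so local arrival = 2:02 AM − 9:30 = 4:32 PM on Aug 21.
Layover = 10:12 PM − 4:32 PM = 5 hours 40 minutes.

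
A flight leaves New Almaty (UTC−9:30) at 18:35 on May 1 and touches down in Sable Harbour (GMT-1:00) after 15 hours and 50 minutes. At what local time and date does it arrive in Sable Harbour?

Sable Harbour is 8:30 ahead of New Almaty.
After 15 hours and 50 minutes it is 10:25 (May 2) in New Almaty.
Shift by the zone difference: 10:25 + 8:30 = 18:55 on May 2 in Sable Harbour.

18:55 on May 2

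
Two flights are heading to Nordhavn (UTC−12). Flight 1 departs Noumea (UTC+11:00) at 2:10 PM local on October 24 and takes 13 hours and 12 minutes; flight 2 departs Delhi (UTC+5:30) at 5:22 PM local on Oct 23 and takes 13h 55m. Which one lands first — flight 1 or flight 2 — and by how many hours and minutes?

Flight 1 in UTC: 2:10 PM − 11:00 = 3:10 AM on Oct 24.
+13 hours 12 minutes → arrive 4:22 PM UTC on Oct 24.
Flight 2 in UTC: 5:22 PM − 5:30 = 11:52 AM on Oct 23.
+13 hours 55 minutes → arrive 1:47 AM UTC on Oct 24.
Flight 2 lands earlier by 14 hours 35 minutes.

the second, by 14 hours 35 minutes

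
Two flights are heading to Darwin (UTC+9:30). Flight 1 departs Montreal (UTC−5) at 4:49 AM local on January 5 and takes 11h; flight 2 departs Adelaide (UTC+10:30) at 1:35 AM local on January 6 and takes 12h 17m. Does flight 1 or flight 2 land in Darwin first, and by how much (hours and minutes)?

the first, by 6 hours 33 minutes

Flight 1 in UTC: 4:49 AM + 5:00 = 9:49 AM on Jan 5.
+11 hours → arrive 8:49 PM UTC on Jan 5.
Flight 2 in UTC: 1:35 AM − 10:30 = 3:05 PM on Jan 5.
+12 hours 17 minutes → arrive 3:22 AM UTC on Jan 6.
Flight 1 lands earlier by 6 hours 33 minutes.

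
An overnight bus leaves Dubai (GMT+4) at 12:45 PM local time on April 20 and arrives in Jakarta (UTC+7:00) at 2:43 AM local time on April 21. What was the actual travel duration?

10 hours 58 minutes

Departure in UTC: 12:45 PM − 4:00 = 8:45 AM on Apr 20.
Arrival in UTC: 2:43 AM − 7:00 = 7:43 PM on Apr 20.
Elapsed = 7:43 PM − 8:45 AM = 10 hours 58 minutes.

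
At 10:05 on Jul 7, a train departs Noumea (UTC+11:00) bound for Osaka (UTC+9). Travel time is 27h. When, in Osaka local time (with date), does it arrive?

11:05 on July 8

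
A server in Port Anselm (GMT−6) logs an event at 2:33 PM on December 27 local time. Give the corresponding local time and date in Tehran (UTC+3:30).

In UTC: 2:33 PM + 6:00 = 8:33 PM on Dec 27.
Tehran is UTC+3:30: 8:33 PM + 3:30 = 12:03 AM on Dec 28.

12:03 AM on December 28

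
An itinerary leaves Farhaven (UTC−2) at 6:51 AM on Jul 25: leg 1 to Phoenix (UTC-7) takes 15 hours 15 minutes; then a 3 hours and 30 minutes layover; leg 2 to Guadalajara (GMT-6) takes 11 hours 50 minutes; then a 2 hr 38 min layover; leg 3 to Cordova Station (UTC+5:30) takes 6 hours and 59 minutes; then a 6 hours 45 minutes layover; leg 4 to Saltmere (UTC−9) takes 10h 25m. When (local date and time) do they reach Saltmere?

9:13 AM on July 27

Convert departure to UTC: 6:51 AM + 2:00 = 8:51 AM UTC on Jul 25.
Add 15 hours and 15 minutes leg 1 → 12:06 AM UTC (Jul 26).
Add 3 hours 30 minutes layover in Phoenix → 3:36 AM UTC.
Add 11 hours and 50 minutes leg 2 → 3:26 PM UTC.
Add 2 hours and 38 minutes layover in Guadalajara → 6:04 PM UTC.
Add 6 hours 59 minutes leg 3 → 1:03 AM UTC (Jul 27).
Add 6 hours and 45 minutes layover in Cordova Station → 7:48 AM UTC.
Add 10 hours 25 minutes leg 4 → 6:13 PM UTC.
Saltmere is UTC−9:00, so local arrival = 6:13 PM − 9:00 = 9:13 AM on Jul 27.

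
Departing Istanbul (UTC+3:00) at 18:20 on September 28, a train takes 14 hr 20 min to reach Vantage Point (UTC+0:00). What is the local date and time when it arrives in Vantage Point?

05:40 on Sep 29

Convert departure to UTC: 18:20 − 3:00 = 15:20 UTC on Sep 28.
Add 14 hours 20 minutes travel time → 05:40 UTC (Sep 29).
Vantage Point is UTC+0, so local arrival is the same: 05:40 on Sep 29.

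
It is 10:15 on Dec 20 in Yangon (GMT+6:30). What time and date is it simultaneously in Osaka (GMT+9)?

12:45 on December 20

In UTC: 10:15 − 6:30 = 03:45 on Dec 20.
Osaka is UTC+9:00: 03:45 + 9:00 = 12:45 on Dec 20.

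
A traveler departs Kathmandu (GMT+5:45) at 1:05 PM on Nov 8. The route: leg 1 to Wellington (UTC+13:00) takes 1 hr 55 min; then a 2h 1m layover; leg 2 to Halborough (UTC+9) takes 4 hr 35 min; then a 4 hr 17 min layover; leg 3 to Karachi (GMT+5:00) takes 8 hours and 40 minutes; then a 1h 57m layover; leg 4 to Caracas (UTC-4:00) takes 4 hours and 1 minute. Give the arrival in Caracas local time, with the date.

Convert departure to UTC: 1:05 PM − 5:45 = 7:20 AM UTC on Nov 8.
Add 1 hour 55 minutes leg 1 → 9:15 AM UTC.
Add 2 hours and 1 minute layover in Wellington → 11:16 AM UTC.
Add 4 hours and 35 minutes leg 2 → 3:51 PM UTC.
Add 4 hours 17 minutes layover in Halborough → 8:08 PM UTC.
Add 8 hours and 40 minutes leg 3 → 4:48 AM UTC (Nov 9).
Add 1 hour 57 minutes layover in Karachi → 6:45 AM UTC.
Add 4 hours and 1 minute leg 4 → 10:46 AM UTC.
Caracas is UTC−4:00, so local arrival = 10:46 AM − 4:00 = 6:46 AM on Nov 9.

6:46 AM on November 9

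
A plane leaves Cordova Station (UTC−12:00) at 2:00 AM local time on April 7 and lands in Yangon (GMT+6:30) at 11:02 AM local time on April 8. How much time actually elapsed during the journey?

14 hours 32 minutes

Departure in UTC: 2:00 AM + 12:00 = 2:00 PM on Apr 7.
Arrival in UTC: 11:02 AM − 6:30 = 4:32 AM on Apr 8.
Elapsed = 4:32 AM − 2:00 PM (+1 day) = 14 hours 32 minutes.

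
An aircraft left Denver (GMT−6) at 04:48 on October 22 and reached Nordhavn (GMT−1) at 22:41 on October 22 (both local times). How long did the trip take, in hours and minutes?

12 hours 53 minutes

Departure in UTC: 04:48 + 6:00 = 10:48 on Oct 22.
Arrival in UTC: 22:41 + 1:00 = 23:41 on Oct 22.
Elapsed = 23:41 − 10:48 = 12 hours 53 minutes.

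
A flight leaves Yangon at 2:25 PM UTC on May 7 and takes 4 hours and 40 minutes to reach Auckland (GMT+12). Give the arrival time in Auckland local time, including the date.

Departure is given in UTC: 2:25 PM on May 7.
Add 4 hours 40 minutes → 7:05 PM UTC.
Auckland is UTC+12:00: 7:05 PM + 12:00 = 7:05 AM on May 8.

7:05 AM on May 8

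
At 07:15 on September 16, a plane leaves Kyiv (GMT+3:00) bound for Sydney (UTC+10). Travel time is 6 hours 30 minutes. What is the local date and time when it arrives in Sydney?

Sydney is 7:00 ahead of Kyiv.
After 6 hours 30 minutes it is 13:45 in Kyiv.
Shift by the zone difference: 13:45 + 7:00 = 20:45 on Sep 16 in Sydney.

20:45 on Sep 16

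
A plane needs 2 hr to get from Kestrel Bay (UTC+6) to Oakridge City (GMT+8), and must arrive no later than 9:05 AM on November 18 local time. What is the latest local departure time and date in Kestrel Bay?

Target arrival in UTC: 9:05 AM − 8:00 = 1:05 AM on Nov 18.
Subtract 2 hours → departure 11:05 PM UTC on Nov 17.
Kestrel Bay is UTC+6:00: 11:05 PM + 6:00 = 5:05 AM on Nov 18.

5:05 AM on November 18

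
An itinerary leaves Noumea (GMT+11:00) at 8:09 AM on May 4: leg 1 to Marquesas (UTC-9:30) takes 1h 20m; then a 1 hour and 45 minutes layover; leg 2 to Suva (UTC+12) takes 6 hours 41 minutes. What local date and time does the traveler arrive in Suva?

Convert departure to UTC: 8:09 AM − 11:00 = 9:09 PM UTC on May 3.
Add 1 hour and 20 minutes leg 1 → 10:29 PM UTC.
Add 1 hour and 45 minutes layover in Marquesas → 12:14 AM UTC (May 4).
Add 6 hours and 41 minutes leg 2 → 6:55 AM UTC.
Suva is UTC+12:00, so local arrival = 6:55 AM + 12:00 = 6:55 PM on May 4.

6:55 PM on May 4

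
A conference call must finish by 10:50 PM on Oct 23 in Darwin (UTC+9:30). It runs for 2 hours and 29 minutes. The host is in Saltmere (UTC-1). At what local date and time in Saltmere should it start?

9:51 AM on October 23

Target end time in UTC: 10:50 PM − 9:30 = 1:20 PM on Oct 23.
Subtract 2 hours and 29 minutes → start 10:51 AM UTC on Oct 23.
Saltmere is UTC−1:00: 10:51 AM − 1:00 = 9:51 AM on Oct 23.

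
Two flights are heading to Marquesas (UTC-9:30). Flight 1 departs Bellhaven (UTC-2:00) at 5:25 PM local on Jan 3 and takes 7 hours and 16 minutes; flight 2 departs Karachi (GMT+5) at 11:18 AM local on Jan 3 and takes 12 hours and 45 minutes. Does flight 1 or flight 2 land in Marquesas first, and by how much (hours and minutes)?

Flight 1 in UTC: 5:25 PM + 2:00 = 7:25 PM on Jan 3.
+7 hours and 16 minutes → arrive 2:41 AM UTC on Jan 4.
Flight 2 in UTC: 11:18 AM − 5:00 = 6:18 AM on Jan 3.
+12 hours 45 minutes → arrive 7:03 PM UTC on Jan 3.
Flight 2 lands earlier by 7 hours 38 minutes.

the second, by 7 hours 38 minutes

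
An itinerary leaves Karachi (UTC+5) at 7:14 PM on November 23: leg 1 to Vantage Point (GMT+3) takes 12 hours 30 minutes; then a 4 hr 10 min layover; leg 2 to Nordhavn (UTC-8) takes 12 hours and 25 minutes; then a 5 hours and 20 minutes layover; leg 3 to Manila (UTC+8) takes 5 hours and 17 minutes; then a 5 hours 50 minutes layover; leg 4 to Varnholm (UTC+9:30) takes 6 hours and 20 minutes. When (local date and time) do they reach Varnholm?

Convert departure to UTC: 7:14 PM − 5:00 = 2:14 PM UTC on Nov 23.
Add 12 hours 30 minutes leg 1 → 2:44 AM UTC (Nov 24).
Add 4 hours and 10 minutes layover in Vantage Point → 6:54 AM UTC.
Add 12 hours 25 minutes leg 2 → 7:19 PM UTC.
Add 5 hours 20 minutes layover in Nordhavn → 12:39 AM UTC (Nov 25).
Add 5 hours 17 minutes leg 3 → 5:56 AM UTC.
Add 5 hours 50 minutes layover in Manila → 11:46 AM UTC.
Add 6 hours and 20 minutes leg 4 → 6:06 PM UTC.
Varnholm is UTC+9:30, so local arrival = 6:06 PM + 9:30 = 3:36 AM on Nov 26.

3:36 AM on Nov 26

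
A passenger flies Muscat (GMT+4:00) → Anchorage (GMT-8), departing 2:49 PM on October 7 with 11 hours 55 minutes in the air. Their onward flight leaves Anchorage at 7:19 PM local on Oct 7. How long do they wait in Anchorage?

4 hours 35 minutes

Convert departure to UTC: 2:49 PM − 4:00 = 10:49 AM UTC on Oct 7.
Add 11 hours and 55 minutes flight time → 10:44 PM UTC.
Anchorage is UTC−8:00, so local arrival = 10:44 PM − 8:00 = 2:44 PM on Oct 7.
Layover = 7:19 PM − 2:44 PM = 4 hours 35 minutes.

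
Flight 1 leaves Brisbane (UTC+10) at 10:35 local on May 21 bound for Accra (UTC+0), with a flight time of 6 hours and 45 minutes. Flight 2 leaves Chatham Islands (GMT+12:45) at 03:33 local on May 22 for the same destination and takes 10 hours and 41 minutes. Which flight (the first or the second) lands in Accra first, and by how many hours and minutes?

Flight 1 in UTC: 10:35 − 10:00 = 00:35 on May 21.
+6 hours 45 minutes → arrive 07:20 UTC on May 21.
Flight 2 in UTC: 03:33 − 12:45 = 14:48 on May 21.
+10 hours 41 minutes → arrive 01:29 UTC on May 22.
Flight 1 lands earlier by 18 hours 9 minutes.

the first, by 18 hours 9 minutes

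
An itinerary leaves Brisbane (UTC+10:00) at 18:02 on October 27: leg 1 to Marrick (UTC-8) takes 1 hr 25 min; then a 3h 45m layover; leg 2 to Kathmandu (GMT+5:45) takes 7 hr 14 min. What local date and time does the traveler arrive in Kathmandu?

Convert departure to UTC: 18:02 − 10:00 = 08:02 UTC on Oct 27.
Add 1 hour 25 minutes leg 1 → 09:27 UTC.
Add 3 hours 45 minutes layover in Marrick → 13:12 UTC.
Add 7 hours 14 minutes leg 2 → 20:26 UTC.
Kathmandu is UTC+5:45, so local arrival = 20:26 + 5:45 = 02:11 on Oct 28.

02:11 on October 28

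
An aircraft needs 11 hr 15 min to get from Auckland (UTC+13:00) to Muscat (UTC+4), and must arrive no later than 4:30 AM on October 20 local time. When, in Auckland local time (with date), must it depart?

Target arrival in UTC: 4:30 AM − 4:00 = 12:30 AM on Oct 20.
Subtract 11 hours and 15 minutes → departure 1:15 PM UTC on Oct 19.
Auckland is UTC+13:00: 1:15 PM + 13:00 = 2:15 AM on Oct 20.

2:15 AM on October 20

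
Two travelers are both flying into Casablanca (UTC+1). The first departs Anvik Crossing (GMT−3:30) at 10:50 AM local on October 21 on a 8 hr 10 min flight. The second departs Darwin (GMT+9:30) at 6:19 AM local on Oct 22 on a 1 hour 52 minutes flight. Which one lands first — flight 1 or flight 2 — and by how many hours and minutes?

Flight 1 in UTC: 10:50 AM + 3:30 = 2:20 PM on Oct 21.
+8 hours 10 minutes → arrive 10:30 PM UTC on Oct 21.
Flight 2 in UTC: 6:19 AM − 9:30 = 8:49 PM on Oct 21.
+1 hour 52 minutes → arrive 10:41 PM UTC on Oct 21.
Flight 1 lands earlier by 11 minutes.

the first, by 11 minutes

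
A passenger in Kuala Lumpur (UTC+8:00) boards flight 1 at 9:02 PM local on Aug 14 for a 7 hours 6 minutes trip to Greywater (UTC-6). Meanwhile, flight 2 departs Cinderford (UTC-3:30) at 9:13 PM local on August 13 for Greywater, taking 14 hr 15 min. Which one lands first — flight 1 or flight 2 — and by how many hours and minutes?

Flight 1 in UTC: 9:02 PM − 8:00 = 1:02 PM on Aug 14.
+7 hours 6 minutes → arrive 8:08 PM UTC on Aug 14.
Flight 2 in UTC: 9:13 PM + 3:30 = 12:43 AM on Aug 14.
+14 hours and 15 minutes → arrive 2:58 PM UTC on Aug 14.
Flight 2 lands earlier by 5 hours 10 minutes.

the second, by 5 hours 10 minutes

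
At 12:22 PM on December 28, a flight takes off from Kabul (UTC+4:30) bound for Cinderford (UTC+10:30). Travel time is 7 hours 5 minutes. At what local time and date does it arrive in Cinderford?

1:27 AM on Dec 29

Convert departure to UTC: 12:22 PM − 4:30 = 7:52 AM UTC on Dec 28.
Add 7 hours and 5 minutes travel time → 2:57 PM UTC.
Cinderford is UTC+10:30, so local arrival = 2:57 PM + 10:30 = 1:27 AM on Dec 29.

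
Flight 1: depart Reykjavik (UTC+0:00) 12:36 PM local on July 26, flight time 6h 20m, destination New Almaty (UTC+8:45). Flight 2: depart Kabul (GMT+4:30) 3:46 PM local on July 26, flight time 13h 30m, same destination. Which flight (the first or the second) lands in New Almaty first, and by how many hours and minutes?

the first, by 5 hours 50 minutes

Flight 1 departs at 12:36 PM UTC (Jul 26).
+6 hours 20 minutes → arrive 6:56 PM UTC on Jul 26.
Flight 2 in UTC: 3:46 PM − 4:30 = 11:16 AM on Jul 26.
+13 hours and 30 minutes → arrive 12:46 AM UTC on Jul 27.
Flight 1 lands earlier by 5 hours 50 minutes.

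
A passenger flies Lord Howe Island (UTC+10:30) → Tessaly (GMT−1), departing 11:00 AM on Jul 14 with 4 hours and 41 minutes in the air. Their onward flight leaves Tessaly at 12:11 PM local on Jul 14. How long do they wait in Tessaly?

Convert departure to UTC: 11:00 AM − 10:30 = 12:30 AM UTC on Jul 14.
Add 4 hours 41 minutes flight time → 5:11 AM UTC.
Tessaly is UTC−1:00, so local arrival = 5:11 AM − 1:00 = 4:11 AM on Jul 14.
Layover = 12:11 PM − 4:11 AM = 8 hours.

8 hours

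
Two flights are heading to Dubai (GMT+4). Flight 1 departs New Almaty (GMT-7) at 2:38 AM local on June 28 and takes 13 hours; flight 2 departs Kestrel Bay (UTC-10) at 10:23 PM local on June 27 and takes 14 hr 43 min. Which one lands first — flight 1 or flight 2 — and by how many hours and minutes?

the first, by 28 minutes

Flight 1 in UTC: 2:38 AM + 7:00 = 9:38 AM on Jun 28.
+13 hours → arrive 10:38 PM UTC on Jun 28.
Flight 2 in UTC: 10:23 PM + 10:00 = 8:23 AM on Jun 28.
+14 hours and 43 minutes → arrive 11:06 PM UTC on Jun 28.
Flight 1 lands earlier by 28 minutes.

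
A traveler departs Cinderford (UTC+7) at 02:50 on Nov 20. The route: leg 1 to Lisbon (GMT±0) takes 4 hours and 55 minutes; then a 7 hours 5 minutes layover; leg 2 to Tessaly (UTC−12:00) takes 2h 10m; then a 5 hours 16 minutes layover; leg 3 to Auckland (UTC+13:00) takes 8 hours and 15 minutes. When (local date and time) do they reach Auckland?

Convert departure to UTC: 02:50 − 7:00 = 19:50 UTC on Nov 19.
Add 4 hours and 55 minutes leg 1 → 00:45 UTC (Nov 20).
Add 7 hours and 5 minutes layover in Lisbon → 07:50 UTC.
Add 2 hours 10 minutes leg 2 → 10:00 UTC.
Add 5 hours 16 minutes layover in Tessaly → 15:16 UTC.
Add 8 hours and 15 minutes leg 3 → 23:31 UTC.
Auckland is UTC+13:00, so local arrival = 23:31 + 13:00 = 12:31 on Nov 21.

12:31 on November 21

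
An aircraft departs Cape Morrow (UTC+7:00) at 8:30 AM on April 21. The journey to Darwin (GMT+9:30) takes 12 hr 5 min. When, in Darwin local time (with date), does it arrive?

11:05 PM on April 21

Convert departure to UTC: 8:30 AM − 7:00 = 1:30 AM UTC on Apr 21.
Add 12 hours and 5 minutes travel time → 1:35 PM UTC.
Darwin is UTC+9:30, so local arrival = 1:35 PM + 9:30 = 11:05 PM on Apr 21.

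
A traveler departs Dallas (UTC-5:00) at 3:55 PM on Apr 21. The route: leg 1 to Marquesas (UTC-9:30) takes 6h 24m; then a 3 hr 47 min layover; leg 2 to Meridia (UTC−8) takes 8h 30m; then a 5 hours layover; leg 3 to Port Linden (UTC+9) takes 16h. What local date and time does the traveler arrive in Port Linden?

Convert departure to UTC: 3:55 PM + 5:00 = 8:55 PM UTC on Apr 21.
Add 6 hours 24 minutes leg 1 → 3:19 AM UTC (Apr 22).
Add 3 hours and 47 minutes layover in Marquesas → 7:06 AM UTC.
Add 8 hours 30 minutes leg 2 → 3:36 PM UTC.
Add 5 hours layover in Meridia → 8:36 PM UTC.
Add 16 hours leg 3 → 12:36 PM UTC (Apr 23).
Port Linden is UTC+9:00, so local arrival = 12:36 PM + 9:00 = 9:36 PM on Apr 23.

9:36 PM on April 23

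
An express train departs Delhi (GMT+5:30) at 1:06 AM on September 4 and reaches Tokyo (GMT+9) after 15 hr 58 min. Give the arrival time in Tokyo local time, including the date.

8:34 PM on September 4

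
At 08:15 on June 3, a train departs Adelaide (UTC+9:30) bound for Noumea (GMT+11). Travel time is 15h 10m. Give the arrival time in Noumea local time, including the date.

Convert departure to UTC: 08:15 − 9:30 = 22:45 UTC on Jun 2.
Add 15 hours 10 minutes travel time → 13:55 UTC (Jun 3).
Noumea is UTC+11:00, so local arrival = 13:55 + 11:00 = 00:55 on Jun 4.

00:55 on June 4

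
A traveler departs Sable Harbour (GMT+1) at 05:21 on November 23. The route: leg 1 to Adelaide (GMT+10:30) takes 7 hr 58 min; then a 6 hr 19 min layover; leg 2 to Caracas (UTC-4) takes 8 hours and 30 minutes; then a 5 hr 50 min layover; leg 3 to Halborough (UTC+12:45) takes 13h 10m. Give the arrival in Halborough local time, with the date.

10:53 on Nov 25

Convert departure to UTC: 05:21 − 1:00 = 04:21 UTC on Nov 23.
Add 7 hours and 58 minutes leg 1 → 12:19 UTC.
Add 6 hours 19 minutes layover in Adelaide → 18:38 UTC.
Add 8 hours 30 minutes leg 2 → 03:08 UTC (Nov 24).
Add 5 hours and 50 minutes layover in Caracas → 08:58 UTC.
Add 13 hours and 10 minutes leg 3 → 22:08 UTC.
Halborough is UTC+12:45, so local arrival = 22:08 + 12:45 = 10:53 on Nov 25.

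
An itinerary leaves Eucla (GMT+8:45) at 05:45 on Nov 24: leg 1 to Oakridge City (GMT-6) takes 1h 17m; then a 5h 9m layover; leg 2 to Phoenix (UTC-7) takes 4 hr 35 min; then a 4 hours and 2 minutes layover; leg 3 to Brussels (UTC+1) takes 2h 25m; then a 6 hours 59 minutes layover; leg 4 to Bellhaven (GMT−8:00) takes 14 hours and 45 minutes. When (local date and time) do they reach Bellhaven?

04:12 on Nov 25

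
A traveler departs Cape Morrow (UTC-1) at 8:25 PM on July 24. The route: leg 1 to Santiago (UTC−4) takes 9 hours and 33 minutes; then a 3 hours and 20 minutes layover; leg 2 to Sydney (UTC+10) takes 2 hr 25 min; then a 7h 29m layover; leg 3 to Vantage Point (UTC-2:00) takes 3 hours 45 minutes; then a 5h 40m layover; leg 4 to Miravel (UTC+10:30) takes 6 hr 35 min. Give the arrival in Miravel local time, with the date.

10:42 PM on July 26

Convert departure to UTC: 8:25 PM + 1:00 = 9:25 PM UTC on Jul 24.
Add 9 hours 33 minutes leg 1 → 6:58 AM UTC (Jul 25).
Add 3 hours and 20 minutes layover in Santiago → 10:18 AM UTC.
Add 2 hours 25 minutes leg 2 → 12:43 PM UTC.
Add 7 hours and 29 minutes layover in Sydney → 8:12 PM UTC.
Add 3 hours 45 minutes leg 3 → 11:57 PM UTC.
Add 5 hours 40 minutes layover in Vantage Point → 5:37 AM UTC (Jul 26).
Add 6 hours and 35 minutes leg 4 → 12:12 PM UTC.
Miravel is UTC+10:30, so local arrival = 12:12 PM + 10:30 = 10:42 PM on Jul 26.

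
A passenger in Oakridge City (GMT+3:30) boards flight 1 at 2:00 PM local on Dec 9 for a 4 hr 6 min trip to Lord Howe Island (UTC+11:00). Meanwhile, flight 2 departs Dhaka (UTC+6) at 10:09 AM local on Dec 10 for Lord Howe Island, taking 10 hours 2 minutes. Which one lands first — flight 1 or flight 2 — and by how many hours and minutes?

Flight 1 in UTC: 2:00 PM − 3:30 = 10:30 AM on Dec 9.
+4 hours and 6 minutes → arrive 2:36 PM UTC on Dec 9.
Flight 2 in UTC: 10:09 AM − 6:00 = 4:09 AM on Dec 10.
+10 hours and 2 minutes → arrive 2:11 PM UTC on Dec 10.
Flight 1 lands earlier by 23 hours 35 minutes.

the first, by 23 hours 35 minutes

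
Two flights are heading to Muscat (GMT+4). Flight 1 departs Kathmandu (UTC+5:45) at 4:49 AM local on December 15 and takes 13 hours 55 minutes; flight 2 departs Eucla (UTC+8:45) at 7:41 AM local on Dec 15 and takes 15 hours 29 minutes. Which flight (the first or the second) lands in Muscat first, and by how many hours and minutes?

Flight 1 in UTC: 4:49 AM − 5:45 = 11:04 PM on Dec 14.
+13 hours and 55 minutes → arrive 12:59 PM UTC on Dec 15.
Flight 2 in UTC: 7:41 AM − 8:45 = 10:56 PM on Dec 14.
+15 hours 29 minutes → arrive 2:25 PM UTC on Dec 15.
Flight 1 lands earlier by 1 hour 26 minutes.

the first, by 1 hour 26 minutes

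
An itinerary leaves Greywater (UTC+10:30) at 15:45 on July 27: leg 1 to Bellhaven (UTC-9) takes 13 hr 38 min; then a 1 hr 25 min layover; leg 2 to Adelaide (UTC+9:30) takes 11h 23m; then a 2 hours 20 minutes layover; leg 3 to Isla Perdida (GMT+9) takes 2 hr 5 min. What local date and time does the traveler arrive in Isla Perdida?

21:06 on July 28

Convert departure to UTC: 15:45 − 10:30 = 05:15 UTC on Jul 27.
Add 13 hours 38 minutes leg 1 → 18:53 UTC.
Add 1 hour and 25 minutes layover in Bellhaven → 20:18 UTC.
Add 11 hours 23 minutes leg 2 → 07:41 UTC (Jul 28).
Add 2 hours 20 minutes layover in Adelaide → 10:01 UTC.
Add 2 hours and 5 minutes leg 3 → 12:06 UTC.
Isla Perdida is UTC+9:00, so local arrival = 12:06 + 9:00 = 21:06 on Jul 28.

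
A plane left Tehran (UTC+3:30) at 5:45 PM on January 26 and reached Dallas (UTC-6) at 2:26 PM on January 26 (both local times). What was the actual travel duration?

6 hours 11 minutes

Departure in UTC: 5:45 PM − 3:30 = 2:15 PM on Jan 26.
Arrival in UTC: 2:26 PM + 6:00 = 8:26 PM on Jan 26.
Elapsed = 8:26 PM − 2:15 PM = 6 hours 11 minutes.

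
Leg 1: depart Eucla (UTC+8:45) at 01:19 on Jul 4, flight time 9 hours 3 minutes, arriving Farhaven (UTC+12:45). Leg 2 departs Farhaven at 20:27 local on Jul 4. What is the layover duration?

6 hours 5 minutes

Convert departure to UTC: 01:19 − 8:45 = 16:34 UTC on Jul 3.
Add 9 hours 3 minutes flight time → 01:37 UTC (Jul 4).
Farhaven is UTC+12:45, so local arrival = 01:37 + 12:45 = 14:22 on Jul 4.
Layover = 20:27 − 14:22 = 6 hours 5 minutes.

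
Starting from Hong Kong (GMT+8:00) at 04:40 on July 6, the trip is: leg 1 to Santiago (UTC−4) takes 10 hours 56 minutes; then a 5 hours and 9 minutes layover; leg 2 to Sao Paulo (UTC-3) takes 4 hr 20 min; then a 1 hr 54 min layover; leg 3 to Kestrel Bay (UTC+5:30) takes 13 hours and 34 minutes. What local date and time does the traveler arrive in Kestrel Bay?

14:03 on July 7

Convert departure to UTC: 04:40 − 8:00 = 20:40 UTC on Jul 5.
Add 10 hours 56 minutes leg 1 → 07:36 UTC (Jul 6).
Add 5 hours 9 minutes layover in Santiago → 12:45 UTC.
Add 4 hours and 20 minutes leg 2 → 17:05 UTC.
Add 1 hour and 54 minutes layover in Sao Paulo → 18:59 UTC.
Add 13 hours and 34 minutes leg 3 → 08:33 UTC (Jul 7).
Kestrel Bay is UTC+5:30, so local arrival = 08:33 + 5:30 = 14:03 on Jul 7.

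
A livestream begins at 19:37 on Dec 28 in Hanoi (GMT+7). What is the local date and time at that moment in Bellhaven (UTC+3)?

In UTC: 19:37 − 7:00 = 12:37 on Dec 28.
Bellhaven is UTC+3:00: 12:37 + 3:00 = 15:37 on Dec 28.

15:37 on December 28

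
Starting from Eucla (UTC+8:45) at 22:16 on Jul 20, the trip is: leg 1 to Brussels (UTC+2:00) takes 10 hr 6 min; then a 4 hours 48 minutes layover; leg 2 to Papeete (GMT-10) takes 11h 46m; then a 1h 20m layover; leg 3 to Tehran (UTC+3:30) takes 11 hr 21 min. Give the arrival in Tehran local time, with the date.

08:22 on July 22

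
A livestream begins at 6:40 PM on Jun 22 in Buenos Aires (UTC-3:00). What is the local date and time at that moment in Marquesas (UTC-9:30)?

12:10 PM on Jun 22

Marquesas is 6:30 behind Buenos Aires.
Shift by the zone difference: 6:40 PM − 6:30 = 12:10 PM on Jun 22 in Marquesas.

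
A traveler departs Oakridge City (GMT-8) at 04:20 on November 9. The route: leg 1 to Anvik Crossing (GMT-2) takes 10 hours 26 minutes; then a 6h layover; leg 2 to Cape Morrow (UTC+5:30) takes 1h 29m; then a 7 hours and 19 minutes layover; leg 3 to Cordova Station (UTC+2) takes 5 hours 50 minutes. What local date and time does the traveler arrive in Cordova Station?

21:24 on November 10

Convert departure to UTC: 04:20 + 8:00 = 12:20 UTC on Nov 9.
Add 10 hours and 26 minutes leg 1 → 22:46 UTC.
Add 6 hours layover in Anvik Crossing → 04:46 UTC (Nov 10).
Add 1 hour 29 minutes leg 2 → 06:15 UTC.
Add 7 hours and 19 minutes layover in Cape Morrow → 13:34 UTC.
Add 5 hours and 50 minutes leg 3 → 19:24 UTC.
Cordova Station is UTC+2:00, so local arrival = 19:24 + 2:00 = 21:24 on Nov 10.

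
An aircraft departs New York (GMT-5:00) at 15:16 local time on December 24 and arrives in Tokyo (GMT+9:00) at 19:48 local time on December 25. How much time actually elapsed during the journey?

14 hours 32 minutes

Departure in UTC: 15:16 + 5:00 = 20:16 on Dec 24.
Arrival in UTC: 19:48 − 9:00 = 10:48 on Dec 25.
Elapsed = 10:48 − 20:16 (+1 day) = 14 hours 32 minutes.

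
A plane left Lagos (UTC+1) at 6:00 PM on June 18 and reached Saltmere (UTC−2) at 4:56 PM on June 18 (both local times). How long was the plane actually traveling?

Departure in UTC: 6:00 PM − 1:00 = 5:00 PM on Jun 18.
Arrival in UTC: 4:56 PM + 2:00 = 6:56 PM on Jun 18.
Elapsed = 6:56 PM − 5:00 PM = 1 hour 56 minutes.

1 hour 56 minutes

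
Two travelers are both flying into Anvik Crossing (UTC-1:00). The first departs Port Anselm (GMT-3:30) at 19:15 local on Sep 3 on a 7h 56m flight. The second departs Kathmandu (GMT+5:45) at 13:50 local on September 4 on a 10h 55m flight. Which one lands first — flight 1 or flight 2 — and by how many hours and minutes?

Flight 1 in UTC: 19:15 + 3:30 = 22:45 on Sep 3.
+7 hours 56 minutes → arrive 06:41 UTC on Sep 4.
Flight 2 in UTC: 13:50 − 5:45 = 08:05 on Sep 4.
+10 hours 55 minutes → arrive 19:00 UTC on Sep 4.
Flight 1 lands earlier by 12 hours 19 minutes.

the first, by 12 hours 19 minutes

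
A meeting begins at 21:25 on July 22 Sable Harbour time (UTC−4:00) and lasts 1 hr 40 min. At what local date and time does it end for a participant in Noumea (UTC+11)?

14:05 on Jul 23

Convert start to UTC: 21:25 + 4:00 = 01:25 UTC on Jul 23.
Add 1 hour and 40 minutes duration → 03:05 UTC.
Noumea is UTC+11:00, so local end time = 03:05 + 11:00 = 14:05 on Jul 23.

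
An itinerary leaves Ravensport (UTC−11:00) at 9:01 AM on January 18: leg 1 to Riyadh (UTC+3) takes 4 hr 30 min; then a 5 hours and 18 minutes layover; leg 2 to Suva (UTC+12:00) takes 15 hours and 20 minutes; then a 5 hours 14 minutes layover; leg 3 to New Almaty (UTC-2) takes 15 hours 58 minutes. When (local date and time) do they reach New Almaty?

4:21 PM on Jan 20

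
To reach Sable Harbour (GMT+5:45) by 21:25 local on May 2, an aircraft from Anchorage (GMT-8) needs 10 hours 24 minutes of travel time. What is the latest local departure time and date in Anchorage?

21:16 on May 1

Target arrival in UTC: 21:25 − 5:45 = 15:40 on May 2.
Subtract 10 hours and 24 minutes → departure 05:16 UTC on May 2.
Anchorage is UTC−8:00: 05:16 − 8:00 = 21:16 on May 1.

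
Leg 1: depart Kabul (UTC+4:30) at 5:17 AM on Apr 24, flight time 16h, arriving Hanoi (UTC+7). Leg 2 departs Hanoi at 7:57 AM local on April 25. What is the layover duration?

8 hours 10 minutes

Convert departure to UTC: 5:17 AM − 4:30 = 12:47 AM UTC on Apr 24.
Add 16 hours flight time → 4:47 PM UTC.
Hanoi is UTC+7:00, so local arrival = 4:47 PM + 7:00 = 11:47 PM on Apr 24.
Layover = 7:57 AM − 11:47 PM (+1 day) = 8 hours 10 minutes.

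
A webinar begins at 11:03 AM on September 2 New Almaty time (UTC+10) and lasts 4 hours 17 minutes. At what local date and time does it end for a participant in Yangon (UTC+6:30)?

11:50 AM on Sep 2

Convert start to UTC: 11:03 AM − 10:00 = 1:03 AM UTC on Sep 2.
Add 4 hours and 17 minutes duration → 5:20 AM UTC.
Yangon is UTC+6:30, so local end time = 5:20 AM + 6:30 = 11:50 AM on Sep 2.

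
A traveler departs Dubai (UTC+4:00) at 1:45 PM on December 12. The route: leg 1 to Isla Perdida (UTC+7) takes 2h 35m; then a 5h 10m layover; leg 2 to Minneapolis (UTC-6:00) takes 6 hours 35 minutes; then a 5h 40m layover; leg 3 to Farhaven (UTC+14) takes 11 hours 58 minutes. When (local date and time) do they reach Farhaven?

7:43 AM on Dec 14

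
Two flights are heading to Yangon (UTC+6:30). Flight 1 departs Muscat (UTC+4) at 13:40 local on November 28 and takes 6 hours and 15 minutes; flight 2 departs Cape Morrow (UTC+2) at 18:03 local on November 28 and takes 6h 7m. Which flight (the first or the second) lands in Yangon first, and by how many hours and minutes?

Flight 1 in UTC: 13:40 − 4:00 = 09:40 on Nov 28.
+6 hours and 15 minutes → arrive 15:55 UTC on Nov 28.
Flight 2 in UTC: 18:03 − 2:00 = 16:03 on Nov 28.
+6 hours 7 minutes → arrive 22:10 UTC on Nov 28.
Flight 1 lands earlier by 6 hours 15 minutes.

the first, by 6 hours 15 minutes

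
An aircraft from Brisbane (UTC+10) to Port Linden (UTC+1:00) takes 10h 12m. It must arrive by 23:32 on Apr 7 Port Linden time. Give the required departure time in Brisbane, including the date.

22:20 on Apr 7

Target arrival in UTC: 23:32 − 1:00 = 22:32 on Apr 7.
Subtract 10 hours and 12 minutes → departure 12:20 UTC on Apr 7.
Brisbane is UTC+10:00: 12:20 + 10:00 = 22:20 on Apr 7.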